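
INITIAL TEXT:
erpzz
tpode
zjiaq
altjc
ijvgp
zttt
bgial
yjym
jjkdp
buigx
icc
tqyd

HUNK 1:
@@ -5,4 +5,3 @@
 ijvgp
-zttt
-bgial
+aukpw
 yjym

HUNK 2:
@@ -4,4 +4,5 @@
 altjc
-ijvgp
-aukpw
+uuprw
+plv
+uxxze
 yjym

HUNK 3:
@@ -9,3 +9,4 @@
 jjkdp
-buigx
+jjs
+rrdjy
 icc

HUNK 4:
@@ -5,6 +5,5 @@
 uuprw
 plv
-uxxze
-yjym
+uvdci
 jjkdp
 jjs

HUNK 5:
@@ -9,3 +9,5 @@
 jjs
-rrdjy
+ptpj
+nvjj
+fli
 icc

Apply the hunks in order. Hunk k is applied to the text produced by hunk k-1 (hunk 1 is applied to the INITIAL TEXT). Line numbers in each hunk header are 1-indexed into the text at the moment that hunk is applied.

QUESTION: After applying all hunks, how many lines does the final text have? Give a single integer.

Answer: 14

Derivation:
Hunk 1: at line 5 remove [zttt,bgial] add [aukpw] -> 11 lines: erpzz tpode zjiaq altjc ijvgp aukpw yjym jjkdp buigx icc tqyd
Hunk 2: at line 4 remove [ijvgp,aukpw] add [uuprw,plv,uxxze] -> 12 lines: erpzz tpode zjiaq altjc uuprw plv uxxze yjym jjkdp buigx icc tqyd
Hunk 3: at line 9 remove [buigx] add [jjs,rrdjy] -> 13 lines: erpzz tpode zjiaq altjc uuprw plv uxxze yjym jjkdp jjs rrdjy icc tqyd
Hunk 4: at line 5 remove [uxxze,yjym] add [uvdci] -> 12 lines: erpzz tpode zjiaq altjc uuprw plv uvdci jjkdp jjs rrdjy icc tqyd
Hunk 5: at line 9 remove [rrdjy] add [ptpj,nvjj,fli] -> 14 lines: erpzz tpode zjiaq altjc uuprw plv uvdci jjkdp jjs ptpj nvjj fli icc tqyd
Final line count: 14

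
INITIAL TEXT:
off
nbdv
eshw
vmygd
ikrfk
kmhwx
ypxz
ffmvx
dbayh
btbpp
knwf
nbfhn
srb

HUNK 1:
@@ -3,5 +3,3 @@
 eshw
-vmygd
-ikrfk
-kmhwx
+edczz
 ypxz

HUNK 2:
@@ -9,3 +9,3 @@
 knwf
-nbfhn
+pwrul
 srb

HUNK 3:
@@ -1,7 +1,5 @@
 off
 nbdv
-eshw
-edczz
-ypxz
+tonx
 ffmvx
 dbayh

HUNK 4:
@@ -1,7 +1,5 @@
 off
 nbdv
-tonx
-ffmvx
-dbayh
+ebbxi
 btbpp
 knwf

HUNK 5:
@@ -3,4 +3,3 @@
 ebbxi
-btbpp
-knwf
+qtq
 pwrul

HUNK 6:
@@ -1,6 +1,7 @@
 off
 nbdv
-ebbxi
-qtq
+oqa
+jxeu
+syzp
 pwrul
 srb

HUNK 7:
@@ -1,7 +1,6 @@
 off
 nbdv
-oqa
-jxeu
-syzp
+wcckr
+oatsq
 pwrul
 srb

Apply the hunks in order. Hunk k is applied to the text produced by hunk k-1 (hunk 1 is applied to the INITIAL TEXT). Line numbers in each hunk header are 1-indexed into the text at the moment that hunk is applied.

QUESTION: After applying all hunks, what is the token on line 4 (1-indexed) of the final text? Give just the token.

Answer: oatsq

Derivation:
Hunk 1: at line 3 remove [vmygd,ikrfk,kmhwx] add [edczz] -> 11 lines: off nbdv eshw edczz ypxz ffmvx dbayh btbpp knwf nbfhn srb
Hunk 2: at line 9 remove [nbfhn] add [pwrul] -> 11 lines: off nbdv eshw edczz ypxz ffmvx dbayh btbpp knwf pwrul srb
Hunk 3: at line 1 remove [eshw,edczz,ypxz] add [tonx] -> 9 lines: off nbdv tonx ffmvx dbayh btbpp knwf pwrul srb
Hunk 4: at line 1 remove [tonx,ffmvx,dbayh] add [ebbxi] -> 7 lines: off nbdv ebbxi btbpp knwf pwrul srb
Hunk 5: at line 3 remove [btbpp,knwf] add [qtq] -> 6 lines: off nbdv ebbxi qtq pwrul srb
Hunk 6: at line 1 remove [ebbxi,qtq] add [oqa,jxeu,syzp] -> 7 lines: off nbdv oqa jxeu syzp pwrul srb
Hunk 7: at line 1 remove [oqa,jxeu,syzp] add [wcckr,oatsq] -> 6 lines: off nbdv wcckr oatsq pwrul srb
Final line 4: oatsq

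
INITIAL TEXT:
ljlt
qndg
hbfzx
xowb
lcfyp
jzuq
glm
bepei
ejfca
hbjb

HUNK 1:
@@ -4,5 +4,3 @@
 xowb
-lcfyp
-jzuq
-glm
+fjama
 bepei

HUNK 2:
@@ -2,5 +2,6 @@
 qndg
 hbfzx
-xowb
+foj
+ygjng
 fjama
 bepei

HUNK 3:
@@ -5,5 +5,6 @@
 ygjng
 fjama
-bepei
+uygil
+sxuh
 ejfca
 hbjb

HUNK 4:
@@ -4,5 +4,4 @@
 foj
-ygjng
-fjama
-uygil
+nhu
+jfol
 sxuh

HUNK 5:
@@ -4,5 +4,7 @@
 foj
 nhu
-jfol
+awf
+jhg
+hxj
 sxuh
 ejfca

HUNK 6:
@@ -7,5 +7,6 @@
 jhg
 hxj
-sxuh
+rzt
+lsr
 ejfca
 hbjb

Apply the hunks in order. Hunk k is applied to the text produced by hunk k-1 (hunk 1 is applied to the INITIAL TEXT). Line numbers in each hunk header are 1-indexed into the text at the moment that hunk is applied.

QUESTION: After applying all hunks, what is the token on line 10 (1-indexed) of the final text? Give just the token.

Answer: lsr

Derivation:
Hunk 1: at line 4 remove [lcfyp,jzuq,glm] add [fjama] -> 8 lines: ljlt qndg hbfzx xowb fjama bepei ejfca hbjb
Hunk 2: at line 2 remove [xowb] add [foj,ygjng] -> 9 lines: ljlt qndg hbfzx foj ygjng fjama bepei ejfca hbjb
Hunk 3: at line 5 remove [bepei] add [uygil,sxuh] -> 10 lines: ljlt qndg hbfzx foj ygjng fjama uygil sxuh ejfca hbjb
Hunk 4: at line 4 remove [ygjng,fjama,uygil] add [nhu,jfol] -> 9 lines: ljlt qndg hbfzx foj nhu jfol sxuh ejfca hbjb
Hunk 5: at line 4 remove [jfol] add [awf,jhg,hxj] -> 11 lines: ljlt qndg hbfzx foj nhu awf jhg hxj sxuh ejfca hbjb
Hunk 6: at line 7 remove [sxuh] add [rzt,lsr] -> 12 lines: ljlt qndg hbfzx foj nhu awf jhg hxj rzt lsr ejfca hbjb
Final line 10: lsr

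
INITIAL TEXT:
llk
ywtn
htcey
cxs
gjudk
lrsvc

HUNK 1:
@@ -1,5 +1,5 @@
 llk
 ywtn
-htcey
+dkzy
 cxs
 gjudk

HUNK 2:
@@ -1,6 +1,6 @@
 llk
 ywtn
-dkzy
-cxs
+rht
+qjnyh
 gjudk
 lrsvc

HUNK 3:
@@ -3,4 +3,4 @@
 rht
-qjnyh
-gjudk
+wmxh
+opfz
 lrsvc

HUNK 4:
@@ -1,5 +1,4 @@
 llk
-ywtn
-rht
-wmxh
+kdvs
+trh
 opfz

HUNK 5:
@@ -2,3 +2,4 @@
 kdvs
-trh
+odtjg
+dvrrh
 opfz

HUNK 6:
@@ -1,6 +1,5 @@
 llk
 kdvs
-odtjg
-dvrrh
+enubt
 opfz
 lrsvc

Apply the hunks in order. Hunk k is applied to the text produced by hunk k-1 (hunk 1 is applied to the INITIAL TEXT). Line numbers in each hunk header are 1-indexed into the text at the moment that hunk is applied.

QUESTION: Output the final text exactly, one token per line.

Hunk 1: at line 1 remove [htcey] add [dkzy] -> 6 lines: llk ywtn dkzy cxs gjudk lrsvc
Hunk 2: at line 1 remove [dkzy,cxs] add [rht,qjnyh] -> 6 lines: llk ywtn rht qjnyh gjudk lrsvc
Hunk 3: at line 3 remove [qjnyh,gjudk] add [wmxh,opfz] -> 6 lines: llk ywtn rht wmxh opfz lrsvc
Hunk 4: at line 1 remove [ywtn,rht,wmxh] add [kdvs,trh] -> 5 lines: llk kdvs trh opfz lrsvc
Hunk 5: at line 2 remove [trh] add [odtjg,dvrrh] -> 6 lines: llk kdvs odtjg dvrrh opfz lrsvc
Hunk 6: at line 1 remove [odtjg,dvrrh] add [enubt] -> 5 lines: llk kdvs enubt opfz lrsvc

Answer: llk
kdvs
enubt
opfz
lrsvc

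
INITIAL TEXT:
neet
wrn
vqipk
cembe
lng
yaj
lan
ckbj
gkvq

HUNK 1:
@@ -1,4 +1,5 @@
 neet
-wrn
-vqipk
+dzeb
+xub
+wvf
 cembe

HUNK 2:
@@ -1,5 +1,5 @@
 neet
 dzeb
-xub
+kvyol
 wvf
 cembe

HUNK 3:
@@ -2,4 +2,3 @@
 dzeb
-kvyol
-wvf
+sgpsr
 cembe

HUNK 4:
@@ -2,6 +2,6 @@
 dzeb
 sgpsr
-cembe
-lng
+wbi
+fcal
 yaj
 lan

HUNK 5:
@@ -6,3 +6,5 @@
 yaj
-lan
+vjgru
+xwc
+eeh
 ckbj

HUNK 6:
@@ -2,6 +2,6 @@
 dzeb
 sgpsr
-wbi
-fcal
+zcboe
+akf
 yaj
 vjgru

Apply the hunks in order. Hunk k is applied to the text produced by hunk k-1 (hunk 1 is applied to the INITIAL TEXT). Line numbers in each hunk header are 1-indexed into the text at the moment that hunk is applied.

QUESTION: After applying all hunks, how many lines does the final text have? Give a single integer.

Hunk 1: at line 1 remove [wrn,vqipk] add [dzeb,xub,wvf] -> 10 lines: neet dzeb xub wvf cembe lng yaj lan ckbj gkvq
Hunk 2: at line 1 remove [xub] add [kvyol] -> 10 lines: neet dzeb kvyol wvf cembe lng yaj lan ckbj gkvq
Hunk 3: at line 2 remove [kvyol,wvf] add [sgpsr] -> 9 lines: neet dzeb sgpsr cembe lng yaj lan ckbj gkvq
Hunk 4: at line 2 remove [cembe,lng] add [wbi,fcal] -> 9 lines: neet dzeb sgpsr wbi fcal yaj lan ckbj gkvq
Hunk 5: at line 6 remove [lan] add [vjgru,xwc,eeh] -> 11 lines: neet dzeb sgpsr wbi fcal yaj vjgru xwc eeh ckbj gkvq
Hunk 6: at line 2 remove [wbi,fcal] add [zcboe,akf] -> 11 lines: neet dzeb sgpsr zcboe akf yaj vjgru xwc eeh ckbj gkvq
Final line count: 11

Answer: 11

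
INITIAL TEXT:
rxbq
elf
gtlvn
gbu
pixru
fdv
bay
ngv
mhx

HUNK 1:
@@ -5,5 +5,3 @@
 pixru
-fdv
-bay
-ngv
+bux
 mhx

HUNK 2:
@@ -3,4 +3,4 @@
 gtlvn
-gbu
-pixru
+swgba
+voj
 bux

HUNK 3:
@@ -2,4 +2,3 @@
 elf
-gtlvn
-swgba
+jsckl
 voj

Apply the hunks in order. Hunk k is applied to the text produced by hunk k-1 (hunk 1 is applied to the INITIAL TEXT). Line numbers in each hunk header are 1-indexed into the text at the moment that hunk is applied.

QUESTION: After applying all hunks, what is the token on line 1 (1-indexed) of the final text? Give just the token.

Answer: rxbq

Derivation:
Hunk 1: at line 5 remove [fdv,bay,ngv] add [bux] -> 7 lines: rxbq elf gtlvn gbu pixru bux mhx
Hunk 2: at line 3 remove [gbu,pixru] add [swgba,voj] -> 7 lines: rxbq elf gtlvn swgba voj bux mhx
Hunk 3: at line 2 remove [gtlvn,swgba] add [jsckl] -> 6 lines: rxbq elf jsckl voj bux mhx
Final line 1: rxbq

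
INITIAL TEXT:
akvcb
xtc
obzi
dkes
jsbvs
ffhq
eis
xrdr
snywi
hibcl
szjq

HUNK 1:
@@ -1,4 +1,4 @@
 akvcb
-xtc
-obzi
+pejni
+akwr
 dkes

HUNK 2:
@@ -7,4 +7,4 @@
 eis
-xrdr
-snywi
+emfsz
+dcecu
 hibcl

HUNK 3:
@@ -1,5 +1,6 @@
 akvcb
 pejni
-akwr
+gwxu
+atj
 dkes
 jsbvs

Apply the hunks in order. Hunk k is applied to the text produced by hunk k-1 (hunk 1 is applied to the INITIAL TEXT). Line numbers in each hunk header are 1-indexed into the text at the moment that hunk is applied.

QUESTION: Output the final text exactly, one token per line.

Answer: akvcb
pejni
gwxu
atj
dkes
jsbvs
ffhq
eis
emfsz
dcecu
hibcl
szjq

Derivation:
Hunk 1: at line 1 remove [xtc,obzi] add [pejni,akwr] -> 11 lines: akvcb pejni akwr dkes jsbvs ffhq eis xrdr snywi hibcl szjq
Hunk 2: at line 7 remove [xrdr,snywi] add [emfsz,dcecu] -> 11 lines: akvcb pejni akwr dkes jsbvs ffhq eis emfsz dcecu hibcl szjq
Hunk 3: at line 1 remove [akwr] add [gwxu,atj] -> 12 lines: akvcb pejni gwxu atj dkes jsbvs ffhq eis emfsz dcecu hibcl szjq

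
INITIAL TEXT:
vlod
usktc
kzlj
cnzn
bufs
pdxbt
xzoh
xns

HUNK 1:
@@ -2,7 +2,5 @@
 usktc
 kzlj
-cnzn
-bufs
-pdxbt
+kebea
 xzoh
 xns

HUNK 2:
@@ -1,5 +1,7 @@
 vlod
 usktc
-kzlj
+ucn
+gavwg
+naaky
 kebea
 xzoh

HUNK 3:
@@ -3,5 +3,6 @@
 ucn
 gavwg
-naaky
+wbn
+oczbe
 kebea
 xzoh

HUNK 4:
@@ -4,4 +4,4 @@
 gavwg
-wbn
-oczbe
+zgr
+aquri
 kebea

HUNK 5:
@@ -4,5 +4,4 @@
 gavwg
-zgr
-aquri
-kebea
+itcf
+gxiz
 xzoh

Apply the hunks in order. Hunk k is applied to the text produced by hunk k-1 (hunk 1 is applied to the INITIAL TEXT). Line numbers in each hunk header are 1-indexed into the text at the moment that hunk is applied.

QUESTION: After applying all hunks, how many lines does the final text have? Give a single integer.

Answer: 8

Derivation:
Hunk 1: at line 2 remove [cnzn,bufs,pdxbt] add [kebea] -> 6 lines: vlod usktc kzlj kebea xzoh xns
Hunk 2: at line 1 remove [kzlj] add [ucn,gavwg,naaky] -> 8 lines: vlod usktc ucn gavwg naaky kebea xzoh xns
Hunk 3: at line 3 remove [naaky] add [wbn,oczbe] -> 9 lines: vlod usktc ucn gavwg wbn oczbe kebea xzoh xns
Hunk 4: at line 4 remove [wbn,oczbe] add [zgr,aquri] -> 9 lines: vlod usktc ucn gavwg zgr aquri kebea xzoh xns
Hunk 5: at line 4 remove [zgr,aquri,kebea] add [itcf,gxiz] -> 8 lines: vlod usktc ucn gavwg itcf gxiz xzoh xns
Final line count: 8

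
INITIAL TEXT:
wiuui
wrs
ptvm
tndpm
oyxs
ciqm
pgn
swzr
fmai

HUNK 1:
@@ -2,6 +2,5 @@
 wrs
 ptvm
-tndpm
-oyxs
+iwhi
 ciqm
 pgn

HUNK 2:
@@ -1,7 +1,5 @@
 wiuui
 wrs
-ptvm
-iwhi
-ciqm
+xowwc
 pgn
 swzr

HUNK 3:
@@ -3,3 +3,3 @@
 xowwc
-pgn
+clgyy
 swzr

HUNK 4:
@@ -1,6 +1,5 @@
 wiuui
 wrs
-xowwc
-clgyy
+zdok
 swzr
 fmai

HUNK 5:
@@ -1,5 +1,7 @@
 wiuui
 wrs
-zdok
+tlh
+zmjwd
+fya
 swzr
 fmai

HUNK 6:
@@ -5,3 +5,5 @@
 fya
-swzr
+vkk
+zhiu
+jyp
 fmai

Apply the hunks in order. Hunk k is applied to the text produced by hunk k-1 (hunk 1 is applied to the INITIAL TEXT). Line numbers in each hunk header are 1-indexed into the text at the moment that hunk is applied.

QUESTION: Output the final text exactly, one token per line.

Answer: wiuui
wrs
tlh
zmjwd
fya
vkk
zhiu
jyp
fmai

Derivation:
Hunk 1: at line 2 remove [tndpm,oyxs] add [iwhi] -> 8 lines: wiuui wrs ptvm iwhi ciqm pgn swzr fmai
Hunk 2: at line 1 remove [ptvm,iwhi,ciqm] add [xowwc] -> 6 lines: wiuui wrs xowwc pgn swzr fmai
Hunk 3: at line 3 remove [pgn] add [clgyy] -> 6 lines: wiuui wrs xowwc clgyy swzr fmai
Hunk 4: at line 1 remove [xowwc,clgyy] add [zdok] -> 5 lines: wiuui wrs zdok swzr fmai
Hunk 5: at line 1 remove [zdok] add [tlh,zmjwd,fya] -> 7 lines: wiuui wrs tlh zmjwd fya swzr fmai
Hunk 6: at line 5 remove [swzr] add [vkk,zhiu,jyp] -> 9 lines: wiuui wrs tlh zmjwd fya vkk zhiu jyp fmai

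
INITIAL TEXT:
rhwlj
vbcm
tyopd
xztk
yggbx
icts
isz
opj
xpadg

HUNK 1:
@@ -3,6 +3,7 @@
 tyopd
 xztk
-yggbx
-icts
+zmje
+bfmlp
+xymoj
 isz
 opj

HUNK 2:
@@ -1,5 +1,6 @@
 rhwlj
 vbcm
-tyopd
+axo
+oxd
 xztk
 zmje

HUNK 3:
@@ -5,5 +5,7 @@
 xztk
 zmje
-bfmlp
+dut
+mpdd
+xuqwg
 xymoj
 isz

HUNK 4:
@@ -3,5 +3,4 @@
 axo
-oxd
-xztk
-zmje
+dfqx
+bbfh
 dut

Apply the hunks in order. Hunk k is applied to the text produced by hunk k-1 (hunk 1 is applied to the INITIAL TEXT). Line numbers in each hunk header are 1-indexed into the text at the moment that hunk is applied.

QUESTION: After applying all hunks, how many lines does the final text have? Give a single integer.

Answer: 12

Derivation:
Hunk 1: at line 3 remove [yggbx,icts] add [zmje,bfmlp,xymoj] -> 10 lines: rhwlj vbcm tyopd xztk zmje bfmlp xymoj isz opj xpadg
Hunk 2: at line 1 remove [tyopd] add [axo,oxd] -> 11 lines: rhwlj vbcm axo oxd xztk zmje bfmlp xymoj isz opj xpadg
Hunk 3: at line 5 remove [bfmlp] add [dut,mpdd,xuqwg] -> 13 lines: rhwlj vbcm axo oxd xztk zmje dut mpdd xuqwg xymoj isz opj xpadg
Hunk 4: at line 3 remove [oxd,xztk,zmje] add [dfqx,bbfh] -> 12 lines: rhwlj vbcm axo dfqx bbfh dut mpdd xuqwg xymoj isz opj xpadg
Final line count: 12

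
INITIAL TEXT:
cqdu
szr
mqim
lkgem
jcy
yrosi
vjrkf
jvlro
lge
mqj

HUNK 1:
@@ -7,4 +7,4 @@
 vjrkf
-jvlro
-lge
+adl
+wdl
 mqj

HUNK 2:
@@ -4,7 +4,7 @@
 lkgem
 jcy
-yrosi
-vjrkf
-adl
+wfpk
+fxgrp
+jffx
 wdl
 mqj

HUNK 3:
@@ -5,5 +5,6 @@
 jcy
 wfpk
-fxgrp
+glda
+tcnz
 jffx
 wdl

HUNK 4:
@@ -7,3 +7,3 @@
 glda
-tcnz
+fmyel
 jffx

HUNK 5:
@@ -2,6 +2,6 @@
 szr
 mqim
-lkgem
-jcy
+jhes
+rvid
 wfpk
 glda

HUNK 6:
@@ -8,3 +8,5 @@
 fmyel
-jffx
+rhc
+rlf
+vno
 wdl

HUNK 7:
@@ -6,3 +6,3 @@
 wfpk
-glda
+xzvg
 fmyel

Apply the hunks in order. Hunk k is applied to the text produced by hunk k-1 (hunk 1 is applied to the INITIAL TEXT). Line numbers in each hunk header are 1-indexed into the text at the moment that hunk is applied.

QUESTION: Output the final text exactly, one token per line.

Answer: cqdu
szr
mqim
jhes
rvid
wfpk
xzvg
fmyel
rhc
rlf
vno
wdl
mqj

Derivation:
Hunk 1: at line 7 remove [jvlro,lge] add [adl,wdl] -> 10 lines: cqdu szr mqim lkgem jcy yrosi vjrkf adl wdl mqj
Hunk 2: at line 4 remove [yrosi,vjrkf,adl] add [wfpk,fxgrp,jffx] -> 10 lines: cqdu szr mqim lkgem jcy wfpk fxgrp jffx wdl mqj
Hunk 3: at line 5 remove [fxgrp] add [glda,tcnz] -> 11 lines: cqdu szr mqim lkgem jcy wfpk glda tcnz jffx wdl mqj
Hunk 4: at line 7 remove [tcnz] add [fmyel] -> 11 lines: cqdu szr mqim lkgem jcy wfpk glda fmyel jffx wdl mqj
Hunk 5: at line 2 remove [lkgem,jcy] add [jhes,rvid] -> 11 lines: cqdu szr mqim jhes rvid wfpk glda fmyel jffx wdl mqj
Hunk 6: at line 8 remove [jffx] add [rhc,rlf,vno] -> 13 lines: cqdu szr mqim jhes rvid wfpk glda fmyel rhc rlf vno wdl mqj
Hunk 7: at line 6 remove [glda] add [xzvg] -> 13 lines: cqdu szr mqim jhes rvid wfpk xzvg fmyel rhc rlf vno wdl mqj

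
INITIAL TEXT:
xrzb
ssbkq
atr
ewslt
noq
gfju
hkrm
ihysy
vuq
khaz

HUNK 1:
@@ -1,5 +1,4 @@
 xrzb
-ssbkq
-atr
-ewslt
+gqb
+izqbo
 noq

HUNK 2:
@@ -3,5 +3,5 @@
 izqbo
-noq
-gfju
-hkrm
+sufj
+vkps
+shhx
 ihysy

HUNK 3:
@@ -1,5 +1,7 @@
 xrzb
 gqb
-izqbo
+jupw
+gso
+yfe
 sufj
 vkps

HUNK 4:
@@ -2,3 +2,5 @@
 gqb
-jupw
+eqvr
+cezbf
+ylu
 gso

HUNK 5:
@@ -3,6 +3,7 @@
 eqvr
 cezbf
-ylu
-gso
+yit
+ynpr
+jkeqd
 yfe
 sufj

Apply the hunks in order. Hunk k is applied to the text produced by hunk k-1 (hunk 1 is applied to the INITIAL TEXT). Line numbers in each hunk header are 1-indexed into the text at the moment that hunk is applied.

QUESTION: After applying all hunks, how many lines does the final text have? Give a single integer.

Hunk 1: at line 1 remove [ssbkq,atr,ewslt] add [gqb,izqbo] -> 9 lines: xrzb gqb izqbo noq gfju hkrm ihysy vuq khaz
Hunk 2: at line 3 remove [noq,gfju,hkrm] add [sufj,vkps,shhx] -> 9 lines: xrzb gqb izqbo sufj vkps shhx ihysy vuq khaz
Hunk 3: at line 1 remove [izqbo] add [jupw,gso,yfe] -> 11 lines: xrzb gqb jupw gso yfe sufj vkps shhx ihysy vuq khaz
Hunk 4: at line 2 remove [jupw] add [eqvr,cezbf,ylu] -> 13 lines: xrzb gqb eqvr cezbf ylu gso yfe sufj vkps shhx ihysy vuq khaz
Hunk 5: at line 3 remove [ylu,gso] add [yit,ynpr,jkeqd] -> 14 lines: xrzb gqb eqvr cezbf yit ynpr jkeqd yfe sufj vkps shhx ihysy vuq khaz
Final line count: 14

Answer: 14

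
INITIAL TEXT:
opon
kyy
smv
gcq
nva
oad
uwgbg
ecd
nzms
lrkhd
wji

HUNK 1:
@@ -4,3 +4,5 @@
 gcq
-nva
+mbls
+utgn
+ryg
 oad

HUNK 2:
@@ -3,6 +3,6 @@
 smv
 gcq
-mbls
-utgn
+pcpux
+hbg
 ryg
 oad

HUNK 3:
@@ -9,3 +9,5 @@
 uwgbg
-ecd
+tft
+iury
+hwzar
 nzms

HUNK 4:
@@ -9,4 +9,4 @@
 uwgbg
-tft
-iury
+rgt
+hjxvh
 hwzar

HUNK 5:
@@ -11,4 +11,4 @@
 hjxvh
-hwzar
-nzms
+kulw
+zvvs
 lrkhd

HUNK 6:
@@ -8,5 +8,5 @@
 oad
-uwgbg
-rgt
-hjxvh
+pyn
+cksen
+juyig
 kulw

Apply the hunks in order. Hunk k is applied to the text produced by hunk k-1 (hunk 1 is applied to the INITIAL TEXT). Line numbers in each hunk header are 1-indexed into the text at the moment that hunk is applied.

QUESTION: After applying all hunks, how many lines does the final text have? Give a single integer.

Answer: 15

Derivation:
Hunk 1: at line 4 remove [nva] add [mbls,utgn,ryg] -> 13 lines: opon kyy smv gcq mbls utgn ryg oad uwgbg ecd nzms lrkhd wji
Hunk 2: at line 3 remove [mbls,utgn] add [pcpux,hbg] -> 13 lines: opon kyy smv gcq pcpux hbg ryg oad uwgbg ecd nzms lrkhd wji
Hunk 3: at line 9 remove [ecd] add [tft,iury,hwzar] -> 15 lines: opon kyy smv gcq pcpux hbg ryg oad uwgbg tft iury hwzar nzms lrkhd wji
Hunk 4: at line 9 remove [tft,iury] add [rgt,hjxvh] -> 15 lines: opon kyy smv gcq pcpux hbg ryg oad uwgbg rgt hjxvh hwzar nzms lrkhd wji
Hunk 5: at line 11 remove [hwzar,nzms] add [kulw,zvvs] -> 15 lines: opon kyy smv gcq pcpux hbg ryg oad uwgbg rgt hjxvh kulw zvvs lrkhd wji
Hunk 6: at line 8 remove [uwgbg,rgt,hjxvh] add [pyn,cksen,juyig] -> 15 lines: opon kyy smv gcq pcpux hbg ryg oad pyn cksen juyig kulw zvvs lrkhd wji
Final line count: 15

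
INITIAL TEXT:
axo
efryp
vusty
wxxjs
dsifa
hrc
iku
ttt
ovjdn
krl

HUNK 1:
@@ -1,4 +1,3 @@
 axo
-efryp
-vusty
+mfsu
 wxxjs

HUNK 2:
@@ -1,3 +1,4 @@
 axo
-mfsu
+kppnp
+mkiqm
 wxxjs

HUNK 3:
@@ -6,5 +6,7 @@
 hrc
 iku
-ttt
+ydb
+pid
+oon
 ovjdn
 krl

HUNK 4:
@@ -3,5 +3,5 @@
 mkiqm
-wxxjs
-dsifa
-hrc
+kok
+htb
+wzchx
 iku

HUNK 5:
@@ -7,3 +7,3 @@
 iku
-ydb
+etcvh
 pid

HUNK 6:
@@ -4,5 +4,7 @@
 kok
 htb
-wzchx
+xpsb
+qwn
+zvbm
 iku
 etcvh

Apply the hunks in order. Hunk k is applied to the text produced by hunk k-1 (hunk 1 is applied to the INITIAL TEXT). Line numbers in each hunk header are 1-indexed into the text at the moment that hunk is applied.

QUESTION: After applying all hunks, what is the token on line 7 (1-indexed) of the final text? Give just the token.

Hunk 1: at line 1 remove [efryp,vusty] add [mfsu] -> 9 lines: axo mfsu wxxjs dsifa hrc iku ttt ovjdn krl
Hunk 2: at line 1 remove [mfsu] add [kppnp,mkiqm] -> 10 lines: axo kppnp mkiqm wxxjs dsifa hrc iku ttt ovjdn krl
Hunk 3: at line 6 remove [ttt] add [ydb,pid,oon] -> 12 lines: axo kppnp mkiqm wxxjs dsifa hrc iku ydb pid oon ovjdn krl
Hunk 4: at line 3 remove [wxxjs,dsifa,hrc] add [kok,htb,wzchx] -> 12 lines: axo kppnp mkiqm kok htb wzchx iku ydb pid oon ovjdn krl
Hunk 5: at line 7 remove [ydb] add [etcvh] -> 12 lines: axo kppnp mkiqm kok htb wzchx iku etcvh pid oon ovjdn krl
Hunk 6: at line 4 remove [wzchx] add [xpsb,qwn,zvbm] -> 14 lines: axo kppnp mkiqm kok htb xpsb qwn zvbm iku etcvh pid oon ovjdn krl
Final line 7: qwn

Answer: qwn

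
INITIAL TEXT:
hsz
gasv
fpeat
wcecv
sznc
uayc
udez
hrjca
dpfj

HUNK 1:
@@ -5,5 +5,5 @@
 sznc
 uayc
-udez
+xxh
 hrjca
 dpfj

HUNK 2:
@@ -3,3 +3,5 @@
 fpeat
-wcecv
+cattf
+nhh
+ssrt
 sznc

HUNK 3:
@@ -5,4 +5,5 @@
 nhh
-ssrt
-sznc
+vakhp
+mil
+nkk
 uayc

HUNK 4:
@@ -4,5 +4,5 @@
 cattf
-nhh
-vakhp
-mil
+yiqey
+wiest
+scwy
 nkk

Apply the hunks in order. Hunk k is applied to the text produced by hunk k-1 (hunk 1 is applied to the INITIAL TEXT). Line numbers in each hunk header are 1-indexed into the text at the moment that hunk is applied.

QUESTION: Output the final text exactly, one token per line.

Answer: hsz
gasv
fpeat
cattf
yiqey
wiest
scwy
nkk
uayc
xxh
hrjca
dpfj

Derivation:
Hunk 1: at line 5 remove [udez] add [xxh] -> 9 lines: hsz gasv fpeat wcecv sznc uayc xxh hrjca dpfj
Hunk 2: at line 3 remove [wcecv] add [cattf,nhh,ssrt] -> 11 lines: hsz gasv fpeat cattf nhh ssrt sznc uayc xxh hrjca dpfj
Hunk 3: at line 5 remove [ssrt,sznc] add [vakhp,mil,nkk] -> 12 lines: hsz gasv fpeat cattf nhh vakhp mil nkk uayc xxh hrjca dpfj
Hunk 4: at line 4 remove [nhh,vakhp,mil] add [yiqey,wiest,scwy] -> 12 lines: hsz gasv fpeat cattf yiqey wiest scwy nkk uayc xxh hrjca dpfj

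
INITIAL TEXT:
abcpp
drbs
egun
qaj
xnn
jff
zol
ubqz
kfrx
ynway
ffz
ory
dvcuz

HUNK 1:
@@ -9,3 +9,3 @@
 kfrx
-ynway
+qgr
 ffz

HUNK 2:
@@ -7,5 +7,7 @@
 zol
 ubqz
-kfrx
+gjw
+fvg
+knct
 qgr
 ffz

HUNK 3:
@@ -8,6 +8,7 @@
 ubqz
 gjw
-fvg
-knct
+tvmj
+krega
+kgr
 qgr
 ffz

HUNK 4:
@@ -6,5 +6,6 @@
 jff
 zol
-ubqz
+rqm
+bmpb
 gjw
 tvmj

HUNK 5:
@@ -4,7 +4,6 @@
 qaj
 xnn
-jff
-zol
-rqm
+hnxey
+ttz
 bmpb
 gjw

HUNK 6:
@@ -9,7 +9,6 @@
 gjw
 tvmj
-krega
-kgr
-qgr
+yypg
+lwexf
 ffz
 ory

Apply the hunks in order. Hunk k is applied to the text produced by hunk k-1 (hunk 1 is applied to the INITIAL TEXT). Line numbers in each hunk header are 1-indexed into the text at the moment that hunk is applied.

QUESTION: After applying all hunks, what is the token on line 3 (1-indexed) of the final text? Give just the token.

Hunk 1: at line 9 remove [ynway] add [qgr] -> 13 lines: abcpp drbs egun qaj xnn jff zol ubqz kfrx qgr ffz ory dvcuz
Hunk 2: at line 7 remove [kfrx] add [gjw,fvg,knct] -> 15 lines: abcpp drbs egun qaj xnn jff zol ubqz gjw fvg knct qgr ffz ory dvcuz
Hunk 3: at line 8 remove [fvg,knct] add [tvmj,krega,kgr] -> 16 lines: abcpp drbs egun qaj xnn jff zol ubqz gjw tvmj krega kgr qgr ffz ory dvcuz
Hunk 4: at line 6 remove [ubqz] add [rqm,bmpb] -> 17 lines: abcpp drbs egun qaj xnn jff zol rqm bmpb gjw tvmj krega kgr qgr ffz ory dvcuz
Hunk 5: at line 4 remove [jff,zol,rqm] add [hnxey,ttz] -> 16 lines: abcpp drbs egun qaj xnn hnxey ttz bmpb gjw tvmj krega kgr qgr ffz ory dvcuz
Hunk 6: at line 9 remove [krega,kgr,qgr] add [yypg,lwexf] -> 15 lines: abcpp drbs egun qaj xnn hnxey ttz bmpb gjw tvmj yypg lwexf ffz ory dvcuz
Final line 3: egun

Answer: egun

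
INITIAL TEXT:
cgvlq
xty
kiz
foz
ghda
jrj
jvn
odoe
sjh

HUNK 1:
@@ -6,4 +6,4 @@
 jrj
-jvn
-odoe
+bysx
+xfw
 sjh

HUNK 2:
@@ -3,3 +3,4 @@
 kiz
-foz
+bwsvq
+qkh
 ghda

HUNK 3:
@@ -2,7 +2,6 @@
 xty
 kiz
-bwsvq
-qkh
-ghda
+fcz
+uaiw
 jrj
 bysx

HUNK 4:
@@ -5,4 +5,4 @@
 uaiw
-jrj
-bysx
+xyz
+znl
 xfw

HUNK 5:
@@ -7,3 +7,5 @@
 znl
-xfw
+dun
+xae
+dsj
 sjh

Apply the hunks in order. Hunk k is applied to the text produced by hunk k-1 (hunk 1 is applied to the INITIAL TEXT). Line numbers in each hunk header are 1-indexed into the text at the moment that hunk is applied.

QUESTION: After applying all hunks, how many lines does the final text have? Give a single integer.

Answer: 11

Derivation:
Hunk 1: at line 6 remove [jvn,odoe] add [bysx,xfw] -> 9 lines: cgvlq xty kiz foz ghda jrj bysx xfw sjh
Hunk 2: at line 3 remove [foz] add [bwsvq,qkh] -> 10 lines: cgvlq xty kiz bwsvq qkh ghda jrj bysx xfw sjh
Hunk 3: at line 2 remove [bwsvq,qkh,ghda] add [fcz,uaiw] -> 9 lines: cgvlq xty kiz fcz uaiw jrj bysx xfw sjh
Hunk 4: at line 5 remove [jrj,bysx] add [xyz,znl] -> 9 lines: cgvlq xty kiz fcz uaiw xyz znl xfw sjh
Hunk 5: at line 7 remove [xfw] add [dun,xae,dsj] -> 11 lines: cgvlq xty kiz fcz uaiw xyz znl dun xae dsj sjh
Final line count: 11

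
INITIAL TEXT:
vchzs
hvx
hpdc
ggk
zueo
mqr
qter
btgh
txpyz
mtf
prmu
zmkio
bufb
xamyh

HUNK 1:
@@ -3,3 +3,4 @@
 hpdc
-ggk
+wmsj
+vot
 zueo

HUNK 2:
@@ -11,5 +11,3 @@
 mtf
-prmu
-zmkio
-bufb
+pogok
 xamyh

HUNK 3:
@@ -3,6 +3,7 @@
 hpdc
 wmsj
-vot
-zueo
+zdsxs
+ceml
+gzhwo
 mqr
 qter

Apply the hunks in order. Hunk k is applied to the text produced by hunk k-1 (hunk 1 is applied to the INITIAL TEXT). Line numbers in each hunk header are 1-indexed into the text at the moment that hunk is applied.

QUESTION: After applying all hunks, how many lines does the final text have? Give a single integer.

Hunk 1: at line 3 remove [ggk] add [wmsj,vot] -> 15 lines: vchzs hvx hpdc wmsj vot zueo mqr qter btgh txpyz mtf prmu zmkio bufb xamyh
Hunk 2: at line 11 remove [prmu,zmkio,bufb] add [pogok] -> 13 lines: vchzs hvx hpdc wmsj vot zueo mqr qter btgh txpyz mtf pogok xamyh
Hunk 3: at line 3 remove [vot,zueo] add [zdsxs,ceml,gzhwo] -> 14 lines: vchzs hvx hpdc wmsj zdsxs ceml gzhwo mqr qter btgh txpyz mtf pogok xamyh
Final line count: 14

Answer: 14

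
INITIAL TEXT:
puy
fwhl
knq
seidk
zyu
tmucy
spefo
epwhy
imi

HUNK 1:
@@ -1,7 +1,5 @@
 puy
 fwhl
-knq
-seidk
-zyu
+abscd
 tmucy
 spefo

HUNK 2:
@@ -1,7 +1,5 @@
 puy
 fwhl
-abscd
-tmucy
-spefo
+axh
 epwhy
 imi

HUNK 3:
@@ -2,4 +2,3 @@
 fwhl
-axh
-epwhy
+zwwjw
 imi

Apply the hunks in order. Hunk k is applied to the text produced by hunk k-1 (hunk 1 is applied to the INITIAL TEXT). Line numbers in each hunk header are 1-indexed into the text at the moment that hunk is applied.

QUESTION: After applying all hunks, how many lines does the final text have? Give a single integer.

Hunk 1: at line 1 remove [knq,seidk,zyu] add [abscd] -> 7 lines: puy fwhl abscd tmucy spefo epwhy imi
Hunk 2: at line 1 remove [abscd,tmucy,spefo] add [axh] -> 5 lines: puy fwhl axh epwhy imi
Hunk 3: at line 2 remove [axh,epwhy] add [zwwjw] -> 4 lines: puy fwhl zwwjw imi
Final line count: 4

Answer: 4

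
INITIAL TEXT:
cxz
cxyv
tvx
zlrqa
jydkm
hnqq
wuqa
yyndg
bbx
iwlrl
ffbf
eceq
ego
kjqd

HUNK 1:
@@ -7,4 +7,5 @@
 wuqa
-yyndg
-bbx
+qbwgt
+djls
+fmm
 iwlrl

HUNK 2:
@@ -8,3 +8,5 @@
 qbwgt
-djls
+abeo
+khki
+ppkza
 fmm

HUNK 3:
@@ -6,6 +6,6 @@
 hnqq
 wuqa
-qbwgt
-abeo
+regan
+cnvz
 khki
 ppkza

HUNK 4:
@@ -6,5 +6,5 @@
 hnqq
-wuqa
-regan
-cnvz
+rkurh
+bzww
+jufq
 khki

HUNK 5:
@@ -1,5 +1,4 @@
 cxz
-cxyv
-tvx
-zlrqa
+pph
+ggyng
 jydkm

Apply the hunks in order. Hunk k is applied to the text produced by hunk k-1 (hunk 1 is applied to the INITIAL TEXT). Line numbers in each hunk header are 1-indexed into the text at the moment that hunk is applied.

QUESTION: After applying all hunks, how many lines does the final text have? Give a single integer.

Answer: 16

Derivation:
Hunk 1: at line 7 remove [yyndg,bbx] add [qbwgt,djls,fmm] -> 15 lines: cxz cxyv tvx zlrqa jydkm hnqq wuqa qbwgt djls fmm iwlrl ffbf eceq ego kjqd
Hunk 2: at line 8 remove [djls] add [abeo,khki,ppkza] -> 17 lines: cxz cxyv tvx zlrqa jydkm hnqq wuqa qbwgt abeo khki ppkza fmm iwlrl ffbf eceq ego kjqd
Hunk 3: at line 6 remove [qbwgt,abeo] add [regan,cnvz] -> 17 lines: cxz cxyv tvx zlrqa jydkm hnqq wuqa regan cnvz khki ppkza fmm iwlrl ffbf eceq ego kjqd
Hunk 4: at line 6 remove [wuqa,regan,cnvz] add [rkurh,bzww,jufq] -> 17 lines: cxz cxyv tvx zlrqa jydkm hnqq rkurh bzww jufq khki ppkza fmm iwlrl ffbf eceq ego kjqd
Hunk 5: at line 1 remove [cxyv,tvx,zlrqa] add [pph,ggyng] -> 16 lines: cxz pph ggyng jydkm hnqq rkurh bzww jufq khki ppkza fmm iwlrl ffbf eceq ego kjqd
Final line count: 16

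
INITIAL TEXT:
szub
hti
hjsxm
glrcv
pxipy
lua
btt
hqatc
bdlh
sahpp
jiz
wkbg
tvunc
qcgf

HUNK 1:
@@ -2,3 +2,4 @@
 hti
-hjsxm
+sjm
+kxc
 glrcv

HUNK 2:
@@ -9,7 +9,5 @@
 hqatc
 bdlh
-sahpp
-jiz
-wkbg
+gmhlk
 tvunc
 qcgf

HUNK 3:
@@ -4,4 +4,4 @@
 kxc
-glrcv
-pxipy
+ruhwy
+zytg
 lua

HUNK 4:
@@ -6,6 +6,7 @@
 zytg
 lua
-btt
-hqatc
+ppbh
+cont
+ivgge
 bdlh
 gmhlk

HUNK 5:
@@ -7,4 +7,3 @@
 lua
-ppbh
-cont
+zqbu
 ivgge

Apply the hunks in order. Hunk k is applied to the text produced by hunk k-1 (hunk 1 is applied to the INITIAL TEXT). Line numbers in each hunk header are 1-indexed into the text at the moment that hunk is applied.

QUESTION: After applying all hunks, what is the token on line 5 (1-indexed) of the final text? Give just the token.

Answer: ruhwy

Derivation:
Hunk 1: at line 2 remove [hjsxm] add [sjm,kxc] -> 15 lines: szub hti sjm kxc glrcv pxipy lua btt hqatc bdlh sahpp jiz wkbg tvunc qcgf
Hunk 2: at line 9 remove [sahpp,jiz,wkbg] add [gmhlk] -> 13 lines: szub hti sjm kxc glrcv pxipy lua btt hqatc bdlh gmhlk tvunc qcgf
Hunk 3: at line 4 remove [glrcv,pxipy] add [ruhwy,zytg] -> 13 lines: szub hti sjm kxc ruhwy zytg lua btt hqatc bdlh gmhlk tvunc qcgf
Hunk 4: at line 6 remove [btt,hqatc] add [ppbh,cont,ivgge] -> 14 lines: szub hti sjm kxc ruhwy zytg lua ppbh cont ivgge bdlh gmhlk tvunc qcgf
Hunk 5: at line 7 remove [ppbh,cont] add [zqbu] -> 13 lines: szub hti sjm kxc ruhwy zytg lua zqbu ivgge bdlh gmhlk tvunc qcgf
Final line 5: ruhwy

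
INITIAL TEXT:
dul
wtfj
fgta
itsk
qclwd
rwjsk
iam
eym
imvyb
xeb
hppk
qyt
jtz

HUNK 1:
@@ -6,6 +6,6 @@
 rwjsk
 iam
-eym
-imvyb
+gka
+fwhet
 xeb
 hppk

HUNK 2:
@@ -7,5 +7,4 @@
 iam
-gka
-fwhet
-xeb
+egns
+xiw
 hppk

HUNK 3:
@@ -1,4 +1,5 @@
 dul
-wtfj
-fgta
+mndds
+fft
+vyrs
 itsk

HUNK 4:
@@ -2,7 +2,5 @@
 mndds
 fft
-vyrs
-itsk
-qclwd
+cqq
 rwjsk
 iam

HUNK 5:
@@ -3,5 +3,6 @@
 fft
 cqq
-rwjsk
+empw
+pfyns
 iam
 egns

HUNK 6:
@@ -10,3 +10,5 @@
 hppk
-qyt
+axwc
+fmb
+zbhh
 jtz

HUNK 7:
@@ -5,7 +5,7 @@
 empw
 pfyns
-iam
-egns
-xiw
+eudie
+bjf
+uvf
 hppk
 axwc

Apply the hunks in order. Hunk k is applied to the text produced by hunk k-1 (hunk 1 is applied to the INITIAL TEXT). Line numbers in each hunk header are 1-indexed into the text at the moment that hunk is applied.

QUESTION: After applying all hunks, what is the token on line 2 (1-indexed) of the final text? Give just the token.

Answer: mndds

Derivation:
Hunk 1: at line 6 remove [eym,imvyb] add [gka,fwhet] -> 13 lines: dul wtfj fgta itsk qclwd rwjsk iam gka fwhet xeb hppk qyt jtz
Hunk 2: at line 7 remove [gka,fwhet,xeb] add [egns,xiw] -> 12 lines: dul wtfj fgta itsk qclwd rwjsk iam egns xiw hppk qyt jtz
Hunk 3: at line 1 remove [wtfj,fgta] add [mndds,fft,vyrs] -> 13 lines: dul mndds fft vyrs itsk qclwd rwjsk iam egns xiw hppk qyt jtz
Hunk 4: at line 2 remove [vyrs,itsk,qclwd] add [cqq] -> 11 lines: dul mndds fft cqq rwjsk iam egns xiw hppk qyt jtz
Hunk 5: at line 3 remove [rwjsk] add [empw,pfyns] -> 12 lines: dul mndds fft cqq empw pfyns iam egns xiw hppk qyt jtz
Hunk 6: at line 10 remove [qyt] add [axwc,fmb,zbhh] -> 14 lines: dul mndds fft cqq empw pfyns iam egns xiw hppk axwc fmb zbhh jtz
Hunk 7: at line 5 remove [iam,egns,xiw] add [eudie,bjf,uvf] -> 14 lines: dul mndds fft cqq empw pfyns eudie bjf uvf hppk axwc fmb zbhh jtz
Final line 2: mndds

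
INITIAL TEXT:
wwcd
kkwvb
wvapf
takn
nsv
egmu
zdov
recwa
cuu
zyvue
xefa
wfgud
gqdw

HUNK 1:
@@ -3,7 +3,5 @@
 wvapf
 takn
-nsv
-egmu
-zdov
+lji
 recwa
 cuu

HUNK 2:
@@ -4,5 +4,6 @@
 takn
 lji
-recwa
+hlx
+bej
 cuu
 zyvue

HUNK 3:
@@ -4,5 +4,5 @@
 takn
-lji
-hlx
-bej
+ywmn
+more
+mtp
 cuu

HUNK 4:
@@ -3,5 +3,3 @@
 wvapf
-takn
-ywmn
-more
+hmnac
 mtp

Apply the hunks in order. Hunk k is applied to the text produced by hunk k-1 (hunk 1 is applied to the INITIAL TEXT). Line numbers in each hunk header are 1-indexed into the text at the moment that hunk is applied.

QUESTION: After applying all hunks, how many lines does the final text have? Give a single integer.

Answer: 10

Derivation:
Hunk 1: at line 3 remove [nsv,egmu,zdov] add [lji] -> 11 lines: wwcd kkwvb wvapf takn lji recwa cuu zyvue xefa wfgud gqdw
Hunk 2: at line 4 remove [recwa] add [hlx,bej] -> 12 lines: wwcd kkwvb wvapf takn lji hlx bej cuu zyvue xefa wfgud gqdw
Hunk 3: at line 4 remove [lji,hlx,bej] add [ywmn,more,mtp] -> 12 lines: wwcd kkwvb wvapf takn ywmn more mtp cuu zyvue xefa wfgud gqdw
Hunk 4: at line 3 remove [takn,ywmn,more] add [hmnac] -> 10 lines: wwcd kkwvb wvapf hmnac mtp cuu zyvue xefa wfgud gqdw
Final line count: 10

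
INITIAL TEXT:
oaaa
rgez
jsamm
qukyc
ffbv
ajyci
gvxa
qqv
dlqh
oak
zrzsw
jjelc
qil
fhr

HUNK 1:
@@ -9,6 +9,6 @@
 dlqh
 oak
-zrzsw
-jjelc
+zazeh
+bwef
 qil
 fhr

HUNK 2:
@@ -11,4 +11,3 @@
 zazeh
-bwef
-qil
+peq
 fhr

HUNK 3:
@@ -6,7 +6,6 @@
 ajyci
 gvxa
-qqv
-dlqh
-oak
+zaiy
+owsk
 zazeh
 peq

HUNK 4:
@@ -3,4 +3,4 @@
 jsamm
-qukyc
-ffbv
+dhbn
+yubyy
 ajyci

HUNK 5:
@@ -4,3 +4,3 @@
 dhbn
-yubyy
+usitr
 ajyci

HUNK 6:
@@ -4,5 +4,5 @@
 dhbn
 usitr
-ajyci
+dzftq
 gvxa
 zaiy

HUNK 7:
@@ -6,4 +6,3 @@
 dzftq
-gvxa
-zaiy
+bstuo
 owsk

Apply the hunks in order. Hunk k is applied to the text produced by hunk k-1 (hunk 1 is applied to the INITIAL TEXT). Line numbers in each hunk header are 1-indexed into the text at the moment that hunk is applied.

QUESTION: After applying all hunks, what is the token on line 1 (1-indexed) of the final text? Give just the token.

Hunk 1: at line 9 remove [zrzsw,jjelc] add [zazeh,bwef] -> 14 lines: oaaa rgez jsamm qukyc ffbv ajyci gvxa qqv dlqh oak zazeh bwef qil fhr
Hunk 2: at line 11 remove [bwef,qil] add [peq] -> 13 lines: oaaa rgez jsamm qukyc ffbv ajyci gvxa qqv dlqh oak zazeh peq fhr
Hunk 3: at line 6 remove [qqv,dlqh,oak] add [zaiy,owsk] -> 12 lines: oaaa rgez jsamm qukyc ffbv ajyci gvxa zaiy owsk zazeh peq fhr
Hunk 4: at line 3 remove [qukyc,ffbv] add [dhbn,yubyy] -> 12 lines: oaaa rgez jsamm dhbn yubyy ajyci gvxa zaiy owsk zazeh peq fhr
Hunk 5: at line 4 remove [yubyy] add [usitr] -> 12 lines: oaaa rgez jsamm dhbn usitr ajyci gvxa zaiy owsk zazeh peq fhr
Hunk 6: at line 4 remove [ajyci] add [dzftq] -> 12 lines: oaaa rgez jsamm dhbn usitr dzftq gvxa zaiy owsk zazeh peq fhr
Hunk 7: at line 6 remove [gvxa,zaiy] add [bstuo] -> 11 lines: oaaa rgez jsamm dhbn usitr dzftq bstuo owsk zazeh peq fhr
Final line 1: oaaa

Answer: oaaa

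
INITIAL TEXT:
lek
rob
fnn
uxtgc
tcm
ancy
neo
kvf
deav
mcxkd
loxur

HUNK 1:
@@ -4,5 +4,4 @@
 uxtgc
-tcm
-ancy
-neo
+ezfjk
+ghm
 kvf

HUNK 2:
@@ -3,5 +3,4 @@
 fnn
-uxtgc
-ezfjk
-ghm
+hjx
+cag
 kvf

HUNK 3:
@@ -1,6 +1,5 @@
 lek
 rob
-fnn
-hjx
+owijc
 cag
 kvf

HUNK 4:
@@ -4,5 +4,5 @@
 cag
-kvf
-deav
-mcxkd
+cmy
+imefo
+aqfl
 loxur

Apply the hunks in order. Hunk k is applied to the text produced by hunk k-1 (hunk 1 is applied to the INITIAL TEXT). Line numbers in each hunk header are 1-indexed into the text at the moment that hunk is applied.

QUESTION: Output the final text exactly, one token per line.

Answer: lek
rob
owijc
cag
cmy
imefo
aqfl
loxur

Derivation:
Hunk 1: at line 4 remove [tcm,ancy,neo] add [ezfjk,ghm] -> 10 lines: lek rob fnn uxtgc ezfjk ghm kvf deav mcxkd loxur
Hunk 2: at line 3 remove [uxtgc,ezfjk,ghm] add [hjx,cag] -> 9 lines: lek rob fnn hjx cag kvf deav mcxkd loxur
Hunk 3: at line 1 remove [fnn,hjx] add [owijc] -> 8 lines: lek rob owijc cag kvf deav mcxkd loxur
Hunk 4: at line 4 remove [kvf,deav,mcxkd] add [cmy,imefo,aqfl] -> 8 lines: lek rob owijc cag cmy imefo aqfl loxur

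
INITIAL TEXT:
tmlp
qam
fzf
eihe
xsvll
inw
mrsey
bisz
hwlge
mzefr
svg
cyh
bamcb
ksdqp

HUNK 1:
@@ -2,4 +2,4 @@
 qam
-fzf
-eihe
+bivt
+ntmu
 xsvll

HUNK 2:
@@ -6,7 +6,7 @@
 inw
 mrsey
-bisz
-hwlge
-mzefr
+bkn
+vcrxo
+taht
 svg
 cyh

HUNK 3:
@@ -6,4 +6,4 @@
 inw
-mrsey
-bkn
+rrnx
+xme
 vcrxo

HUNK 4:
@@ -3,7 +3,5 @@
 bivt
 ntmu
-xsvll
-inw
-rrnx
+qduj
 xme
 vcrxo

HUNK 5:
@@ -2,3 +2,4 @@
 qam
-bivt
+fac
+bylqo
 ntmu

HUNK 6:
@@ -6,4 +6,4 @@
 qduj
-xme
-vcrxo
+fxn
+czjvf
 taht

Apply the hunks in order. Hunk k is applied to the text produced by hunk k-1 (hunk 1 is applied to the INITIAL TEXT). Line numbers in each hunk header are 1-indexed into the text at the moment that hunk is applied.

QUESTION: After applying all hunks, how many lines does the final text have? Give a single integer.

Answer: 13

Derivation:
Hunk 1: at line 2 remove [fzf,eihe] add [bivt,ntmu] -> 14 lines: tmlp qam bivt ntmu xsvll inw mrsey bisz hwlge mzefr svg cyh bamcb ksdqp
Hunk 2: at line 6 remove [bisz,hwlge,mzefr] add [bkn,vcrxo,taht] -> 14 lines: tmlp qam bivt ntmu xsvll inw mrsey bkn vcrxo taht svg cyh bamcb ksdqp
Hunk 3: at line 6 remove [mrsey,bkn] add [rrnx,xme] -> 14 lines: tmlp qam bivt ntmu xsvll inw rrnx xme vcrxo taht svg cyh bamcb ksdqp
Hunk 4: at line 3 remove [xsvll,inw,rrnx] add [qduj] -> 12 lines: tmlp qam bivt ntmu qduj xme vcrxo taht svg cyh bamcb ksdqp
Hunk 5: at line 2 remove [bivt] add [fac,bylqo] -> 13 lines: tmlp qam fac bylqo ntmu qduj xme vcrxo taht svg cyh bamcb ksdqp
Hunk 6: at line 6 remove [xme,vcrxo] add [fxn,czjvf] -> 13 lines: tmlp qam fac bylqo ntmu qduj fxn czjvf taht svg cyh bamcb ksdqp
Final line count: 13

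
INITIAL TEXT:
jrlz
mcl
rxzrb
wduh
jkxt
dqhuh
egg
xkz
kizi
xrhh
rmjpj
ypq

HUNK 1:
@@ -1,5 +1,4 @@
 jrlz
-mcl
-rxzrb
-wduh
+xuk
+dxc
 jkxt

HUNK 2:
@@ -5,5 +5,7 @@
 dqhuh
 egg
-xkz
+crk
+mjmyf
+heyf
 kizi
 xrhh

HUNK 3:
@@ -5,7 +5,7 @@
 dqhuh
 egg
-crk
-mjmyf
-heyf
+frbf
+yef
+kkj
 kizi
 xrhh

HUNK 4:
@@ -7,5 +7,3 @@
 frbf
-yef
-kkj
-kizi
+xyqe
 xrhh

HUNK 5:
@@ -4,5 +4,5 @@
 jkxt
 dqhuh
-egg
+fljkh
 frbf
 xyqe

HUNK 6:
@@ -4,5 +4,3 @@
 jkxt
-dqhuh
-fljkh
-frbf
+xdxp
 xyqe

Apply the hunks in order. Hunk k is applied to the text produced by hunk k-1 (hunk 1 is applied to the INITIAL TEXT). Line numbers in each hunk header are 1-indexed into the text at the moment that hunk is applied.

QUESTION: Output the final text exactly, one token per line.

Answer: jrlz
xuk
dxc
jkxt
xdxp
xyqe
xrhh
rmjpj
ypq

Derivation:
Hunk 1: at line 1 remove [mcl,rxzrb,wduh] add [xuk,dxc] -> 11 lines: jrlz xuk dxc jkxt dqhuh egg xkz kizi xrhh rmjpj ypq
Hunk 2: at line 5 remove [xkz] add [crk,mjmyf,heyf] -> 13 lines: jrlz xuk dxc jkxt dqhuh egg crk mjmyf heyf kizi xrhh rmjpj ypq
Hunk 3: at line 5 remove [crk,mjmyf,heyf] add [frbf,yef,kkj] -> 13 lines: jrlz xuk dxc jkxt dqhuh egg frbf yef kkj kizi xrhh rmjpj ypq
Hunk 4: at line 7 remove [yef,kkj,kizi] add [xyqe] -> 11 lines: jrlz xuk dxc jkxt dqhuh egg frbf xyqe xrhh rmjpj ypq
Hunk 5: at line 4 remove [egg] add [fljkh] -> 11 lines: jrlz xuk dxc jkxt dqhuh fljkh frbf xyqe xrhh rmjpj ypq
Hunk 6: at line 4 remove [dqhuh,fljkh,frbf] add [xdxp] -> 9 lines: jrlz xuk dxc jkxt xdxp xyqe xrhh rmjpj ypq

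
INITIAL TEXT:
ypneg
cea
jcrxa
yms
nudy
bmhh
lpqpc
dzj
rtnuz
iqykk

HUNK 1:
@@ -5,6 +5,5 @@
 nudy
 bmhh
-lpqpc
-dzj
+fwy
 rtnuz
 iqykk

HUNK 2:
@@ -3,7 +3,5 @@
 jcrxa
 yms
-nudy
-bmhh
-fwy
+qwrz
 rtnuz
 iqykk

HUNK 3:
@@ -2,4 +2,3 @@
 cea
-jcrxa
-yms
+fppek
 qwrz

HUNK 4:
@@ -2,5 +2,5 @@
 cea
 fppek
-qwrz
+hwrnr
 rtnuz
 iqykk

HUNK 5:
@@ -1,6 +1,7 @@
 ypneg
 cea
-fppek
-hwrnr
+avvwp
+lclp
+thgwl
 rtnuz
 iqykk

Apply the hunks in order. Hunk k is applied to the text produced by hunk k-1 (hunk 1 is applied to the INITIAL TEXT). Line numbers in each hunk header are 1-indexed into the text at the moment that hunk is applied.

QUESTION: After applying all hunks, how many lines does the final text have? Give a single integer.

Answer: 7

Derivation:
Hunk 1: at line 5 remove [lpqpc,dzj] add [fwy] -> 9 lines: ypneg cea jcrxa yms nudy bmhh fwy rtnuz iqykk
Hunk 2: at line 3 remove [nudy,bmhh,fwy] add [qwrz] -> 7 lines: ypneg cea jcrxa yms qwrz rtnuz iqykk
Hunk 3: at line 2 remove [jcrxa,yms] add [fppek] -> 6 lines: ypneg cea fppek qwrz rtnuz iqykk
Hunk 4: at line 2 remove [qwrz] add [hwrnr] -> 6 lines: ypneg cea fppek hwrnr rtnuz iqykk
Hunk 5: at line 1 remove [fppek,hwrnr] add [avvwp,lclp,thgwl] -> 7 lines: ypneg cea avvwp lclp thgwl rtnuz iqykk
Final line count: 7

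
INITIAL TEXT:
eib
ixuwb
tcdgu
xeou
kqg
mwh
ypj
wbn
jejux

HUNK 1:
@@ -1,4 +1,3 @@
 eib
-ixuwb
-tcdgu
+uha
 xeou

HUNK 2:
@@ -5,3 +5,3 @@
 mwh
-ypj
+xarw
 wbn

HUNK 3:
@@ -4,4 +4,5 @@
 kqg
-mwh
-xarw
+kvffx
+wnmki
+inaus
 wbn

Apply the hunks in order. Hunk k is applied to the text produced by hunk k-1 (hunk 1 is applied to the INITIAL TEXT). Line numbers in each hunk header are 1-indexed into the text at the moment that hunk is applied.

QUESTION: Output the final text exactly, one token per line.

Hunk 1: at line 1 remove [ixuwb,tcdgu] add [uha] -> 8 lines: eib uha xeou kqg mwh ypj wbn jejux
Hunk 2: at line 5 remove [ypj] add [xarw] -> 8 lines: eib uha xeou kqg mwh xarw wbn jejux
Hunk 3: at line 4 remove [mwh,xarw] add [kvffx,wnmki,inaus] -> 9 lines: eib uha xeou kqg kvffx wnmki inaus wbn jejux

Answer: eib
uha
xeou
kqg
kvffx
wnmki
inaus
wbn
jejux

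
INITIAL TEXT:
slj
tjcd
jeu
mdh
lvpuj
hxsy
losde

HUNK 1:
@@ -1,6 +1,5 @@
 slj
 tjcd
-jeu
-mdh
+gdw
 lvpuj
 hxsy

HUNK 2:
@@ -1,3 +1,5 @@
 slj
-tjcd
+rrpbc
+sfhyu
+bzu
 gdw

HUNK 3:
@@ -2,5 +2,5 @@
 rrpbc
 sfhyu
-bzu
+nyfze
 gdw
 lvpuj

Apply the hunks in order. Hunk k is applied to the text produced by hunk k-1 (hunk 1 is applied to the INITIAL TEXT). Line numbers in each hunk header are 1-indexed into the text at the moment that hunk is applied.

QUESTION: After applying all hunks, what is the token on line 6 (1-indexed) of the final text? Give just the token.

Answer: lvpuj

Derivation:
Hunk 1: at line 1 remove [jeu,mdh] add [gdw] -> 6 lines: slj tjcd gdw lvpuj hxsy losde
Hunk 2: at line 1 remove [tjcd] add [rrpbc,sfhyu,bzu] -> 8 lines: slj rrpbc sfhyu bzu gdw lvpuj hxsy losde
Hunk 3: at line 2 remove [bzu] add [nyfze] -> 8 lines: slj rrpbc sfhyu nyfze gdw lvpuj hxsy losde
Final line 6: lvpuj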